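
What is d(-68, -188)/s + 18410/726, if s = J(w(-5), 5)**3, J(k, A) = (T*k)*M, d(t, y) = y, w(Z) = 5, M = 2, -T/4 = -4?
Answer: 9425902939/371712000 ≈ 25.358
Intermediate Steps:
T = 16 (T = -4*(-4) = 16)
J(k, A) = 32*k (J(k, A) = (16*k)*2 = 32*k)
s = 4096000 (s = (32*5)**3 = 160**3 = 4096000)
d(-68, -188)/s + 18410/726 = -188/4096000 + 18410/726 = -188*1/4096000 + 18410*(1/726) = -47/1024000 + 9205/363 = 9425902939/371712000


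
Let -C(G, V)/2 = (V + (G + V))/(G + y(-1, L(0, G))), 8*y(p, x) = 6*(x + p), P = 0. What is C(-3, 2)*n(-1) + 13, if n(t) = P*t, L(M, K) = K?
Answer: 13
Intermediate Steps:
y(p, x) = 3*p/4 + 3*x/4 (y(p, x) = (6*(x + p))/8 = (6*(p + x))/8 = (6*p + 6*x)/8 = 3*p/4 + 3*x/4)
n(t) = 0 (n(t) = 0*t = 0)
C(G, V) = -2*(G + 2*V)/(-¾ + 7*G/4) (C(G, V) = -2*(V + (G + V))/(G + ((¾)*(-1) + 3*G/4)) = -2*(G + 2*V)/(G + (-¾ + 3*G/4)) = -2*(G + 2*V)/(-¾ + 7*G/4))
C(-3, 2)*n(-1) + 13 = (8*(-1*(-3) - 2*2)/(-3 + 7*(-3)))*0 + 13 = (8*(3 - 4)/(-3 - 21))*0 + 13 = (8*(-1)/(-24))*0 + 13 = (8*(-1/24)*(-1))*0 + 13 = (⅓)*0 + 13 = 0 + 13 = 13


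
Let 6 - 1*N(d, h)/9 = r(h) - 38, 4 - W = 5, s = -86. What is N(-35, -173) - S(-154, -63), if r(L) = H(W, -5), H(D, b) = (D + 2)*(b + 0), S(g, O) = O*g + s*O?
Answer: -14679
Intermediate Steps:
W = -1 (W = 4 - 1*5 = 4 - 5 = -1)
S(g, O) = -86*O + O*g (S(g, O) = O*g - 86*O = -86*O + O*g)
H(D, b) = b*(2 + D) (H(D, b) = (2 + D)*b = b*(2 + D))
r(L) = -5 (r(L) = -5*(2 - 1) = -5*1 = -5)
N(d, h) = 441 (N(d, h) = 54 - 9*(-5 - 38) = 54 - 9*(-43) = 54 + 387 = 441)
N(-35, -173) - S(-154, -63) = 441 - (-63)*(-86 - 154) = 441 - (-63)*(-240) = 441 - 1*15120 = 441 - 15120 = -14679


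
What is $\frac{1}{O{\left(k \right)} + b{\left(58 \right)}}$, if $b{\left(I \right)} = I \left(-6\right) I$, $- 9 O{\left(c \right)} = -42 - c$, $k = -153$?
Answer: $- \frac{3}{60589} \approx -4.9514 \cdot 10^{-5}$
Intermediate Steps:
$O{\left(c \right)} = \frac{14}{3} + \frac{c}{9}$ ($O{\left(c \right)} = - \frac{-42 - c}{9} = \frac{14}{3} + \frac{c}{9}$)
$b{\left(I \right)} = - 6 I^{2}$ ($b{\left(I \right)} = - 6 I I = - 6 I^{2}$)
$\frac{1}{O{\left(k \right)} + b{\left(58 \right)}} = \frac{1}{\left(\frac{14}{3} + \frac{1}{9} \left(-153\right)\right) - 6 \cdot 58^{2}} = \frac{1}{\left(\frac{14}{3} - 17\right) - 20184} = \frac{1}{- \frac{37}{3} - 20184} = \frac{1}{- \frac{60589}{3}} = - \frac{3}{60589}$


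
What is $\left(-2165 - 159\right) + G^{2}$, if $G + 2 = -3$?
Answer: $-2299$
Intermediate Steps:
$G = -5$ ($G = -2 - 3 = -5$)
$\left(-2165 - 159\right) + G^{2} = \left(-2165 - 159\right) + \left(-5\right)^{2} = \left(-2165 - 159\right) + 25 = -2324 + 25 = -2299$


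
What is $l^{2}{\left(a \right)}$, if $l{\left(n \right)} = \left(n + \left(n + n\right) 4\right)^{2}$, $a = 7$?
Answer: $15752961$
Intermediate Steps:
$l{\left(n \right)} = 81 n^{2}$ ($l{\left(n \right)} = \left(n + 2 n 4\right)^{2} = \left(n + 8 n\right)^{2} = \left(9 n\right)^{2} = 81 n^{2}$)
$l^{2}{\left(a \right)} = \left(81 \cdot 7^{2}\right)^{2} = \left(81 \cdot 49\right)^{2} = 3969^{2} = 15752961$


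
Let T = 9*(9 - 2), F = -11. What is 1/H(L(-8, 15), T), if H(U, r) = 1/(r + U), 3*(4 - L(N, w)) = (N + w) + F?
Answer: 205/3 ≈ 68.333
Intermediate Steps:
L(N, w) = 23/3 - N/3 - w/3 (L(N, w) = 4 - ((N + w) - 11)/3 = 4 - (-11 + N + w)/3 = 4 + (11/3 - N/3 - w/3) = 23/3 - N/3 - w/3)
T = 63 (T = 9*7 = 63)
H(U, r) = 1/(U + r)
1/H(L(-8, 15), T) = 1/(1/((23/3 - 1/3*(-8) - 1/3*15) + 63)) = 1/(1/((23/3 + 8/3 - 5) + 63)) = 1/(1/(16/3 + 63)) = 1/(1/(205/3)) = 1/(3/205) = 205/3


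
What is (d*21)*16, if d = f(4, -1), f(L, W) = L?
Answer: 1344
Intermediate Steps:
d = 4
(d*21)*16 = (4*21)*16 = 84*16 = 1344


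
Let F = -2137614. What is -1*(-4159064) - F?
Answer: 6296678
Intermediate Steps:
-1*(-4159064) - F = -1*(-4159064) - 1*(-2137614) = 4159064 + 2137614 = 6296678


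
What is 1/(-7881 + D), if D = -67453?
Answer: -1/75334 ≈ -1.3274e-5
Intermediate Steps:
1/(-7881 + D) = 1/(-7881 - 67453) = 1/(-75334) = -1/75334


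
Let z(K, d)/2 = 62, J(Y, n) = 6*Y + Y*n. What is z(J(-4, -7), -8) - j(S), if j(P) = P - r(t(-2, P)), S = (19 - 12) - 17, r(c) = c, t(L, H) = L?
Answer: 132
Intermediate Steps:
z(K, d) = 124 (z(K, d) = 2*62 = 124)
S = -10 (S = 7 - 17 = -10)
j(P) = 2 + P (j(P) = P - 1*(-2) = P + 2 = 2 + P)
z(J(-4, -7), -8) - j(S) = 124 - (2 - 10) = 124 - 1*(-8) = 124 + 8 = 132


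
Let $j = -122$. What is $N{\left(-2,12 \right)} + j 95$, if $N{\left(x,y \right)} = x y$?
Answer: $-11614$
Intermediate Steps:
$N{\left(-2,12 \right)} + j 95 = \left(-2\right) 12 - 11590 = -24 - 11590 = -11614$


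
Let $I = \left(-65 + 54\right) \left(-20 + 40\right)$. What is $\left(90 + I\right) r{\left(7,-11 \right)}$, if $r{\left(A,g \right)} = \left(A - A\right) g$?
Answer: $0$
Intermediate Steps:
$r{\left(A,g \right)} = 0$ ($r{\left(A,g \right)} = 0 g = 0$)
$I = -220$ ($I = \left(-11\right) 20 = -220$)
$\left(90 + I\right) r{\left(7,-11 \right)} = \left(90 - 220\right) 0 = \left(-130\right) 0 = 0$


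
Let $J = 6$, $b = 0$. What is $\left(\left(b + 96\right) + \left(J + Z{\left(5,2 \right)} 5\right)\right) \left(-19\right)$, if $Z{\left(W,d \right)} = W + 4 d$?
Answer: $-3173$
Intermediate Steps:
$\left(\left(b + 96\right) + \left(J + Z{\left(5,2 \right)} 5\right)\right) \left(-19\right) = \left(\left(0 + 96\right) + \left(6 + \left(5 + 4 \cdot 2\right) 5\right)\right) \left(-19\right) = \left(96 + \left(6 + \left(5 + 8\right) 5\right)\right) \left(-19\right) = \left(96 + \left(6 + 13 \cdot 5\right)\right) \left(-19\right) = \left(96 + \left(6 + 65\right)\right) \left(-19\right) = \left(96 + 71\right) \left(-19\right) = 167 \left(-19\right) = -3173$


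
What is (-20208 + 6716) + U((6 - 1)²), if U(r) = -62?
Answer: -13554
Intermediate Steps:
(-20208 + 6716) + U((6 - 1)²) = (-20208 + 6716) - 62 = -13492 - 62 = -13554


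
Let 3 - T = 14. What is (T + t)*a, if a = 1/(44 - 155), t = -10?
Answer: 7/37 ≈ 0.18919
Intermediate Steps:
T = -11 (T = 3 - 1*14 = 3 - 14 = -11)
a = -1/111 (a = 1/(-111) = -1/111 ≈ -0.0090090)
(T + t)*a = (-11 - 10)*(-1/111) = -21*(-1/111) = 7/37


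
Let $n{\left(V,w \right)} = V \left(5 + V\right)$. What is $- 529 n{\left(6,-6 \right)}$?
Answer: $-34914$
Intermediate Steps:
$- 529 n{\left(6,-6 \right)} = - 529 \cdot 6 \left(5 + 6\right) = - 529 \cdot 6 \cdot 11 = \left(-529\right) 66 = -34914$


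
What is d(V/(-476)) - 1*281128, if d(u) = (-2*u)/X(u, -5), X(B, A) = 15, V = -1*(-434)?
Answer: -71687609/255 ≈ -2.8113e+5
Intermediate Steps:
V = 434
d(u) = -2*u/15
d(V/(-476)) - 1*281128 = -868/(15*(-476)) - 1*281128 = -868*(-1)/(15*476) - 281128 = -2/15*(-31/34) - 281128 = 31/255 - 281128 = -71687609/255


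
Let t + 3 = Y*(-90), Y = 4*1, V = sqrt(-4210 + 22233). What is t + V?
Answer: -363 + sqrt(18023) ≈ -228.75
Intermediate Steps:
V = sqrt(18023) ≈ 134.25
Y = 4
t = -363 (t = -3 + 4*(-90) = -3 - 360 = -363)
t + V = -363 + sqrt(18023)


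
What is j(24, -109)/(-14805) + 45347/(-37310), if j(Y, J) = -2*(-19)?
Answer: -19222289/15782130 ≈ -1.2180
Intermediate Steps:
j(Y, J) = 38
j(24, -109)/(-14805) + 45347/(-37310) = 38/(-14805) + 45347/(-37310) = 38*(-1/14805) + 45347*(-1/37310) = -38/14805 - 45347/37310 = -19222289/15782130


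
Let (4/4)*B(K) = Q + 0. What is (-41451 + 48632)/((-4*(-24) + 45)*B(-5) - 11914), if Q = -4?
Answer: -7181/12478 ≈ -0.57549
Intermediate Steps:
B(K) = -4 (B(K) = -4 + 0 = -4)
(-41451 + 48632)/((-4*(-24) + 45)*B(-5) - 11914) = (-41451 + 48632)/((-4*(-24) + 45)*(-4) - 11914) = 7181/((96 + 45)*(-4) - 11914) = 7181/(141*(-4) - 11914) = 7181/(-564 - 11914) = 7181/(-12478) = 7181*(-1/12478) = -7181/12478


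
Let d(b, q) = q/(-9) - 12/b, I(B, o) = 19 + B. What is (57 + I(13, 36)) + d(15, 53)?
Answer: 3704/45 ≈ 82.311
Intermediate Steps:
d(b, q) = -12/b - q/9 (d(b, q) = q*(-1/9) - 12/b = -q/9 - 12/b = -12/b - q/9)
(57 + I(13, 36)) + d(15, 53) = (57 + (19 + 13)) + (-12/15 - 1/9*53) = (57 + 32) + (-12*1/15 - 53/9) = 89 + (-4/5 - 53/9) = 89 - 301/45 = 3704/45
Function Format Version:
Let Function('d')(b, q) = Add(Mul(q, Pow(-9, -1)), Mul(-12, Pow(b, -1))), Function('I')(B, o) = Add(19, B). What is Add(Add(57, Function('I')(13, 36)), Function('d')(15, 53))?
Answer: Rational(3704, 45) ≈ 82.311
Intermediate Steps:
Function('d')(b, q) = Add(Mul(-12, Pow(b, -1)), Mul(Rational(-1, 9), q)) (Function('d')(b, q) = Add(Mul(q, Rational(-1, 9)), Mul(-12, Pow(b, -1))) = Add(Mul(Rational(-1, 9), q), Mul(-12, Pow(b, -1))) = Add(Mul(-12, Pow(b, -1)), Mul(Rational(-1, 9), q)))
Add(Add(57, Function('I')(13, 36)), Function('d')(15, 53)) = Add(Add(57, Add(19, 13)), Add(Mul(-12, Pow(15, -1)), Mul(Rational(-1, 9), 53))) = Add(Add(57, 32), Add(Mul(-12, Rational(1, 15)), Rational(-53, 9))) = Add(89, Add(Rational(-4, 5), Rational(-53, 9))) = Add(89, Rational(-301, 45)) = Rational(3704, 45)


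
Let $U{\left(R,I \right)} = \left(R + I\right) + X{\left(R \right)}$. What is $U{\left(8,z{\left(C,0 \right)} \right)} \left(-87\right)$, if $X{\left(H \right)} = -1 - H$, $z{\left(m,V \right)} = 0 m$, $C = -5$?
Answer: $87$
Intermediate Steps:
$z{\left(m,V \right)} = 0$
$U{\left(R,I \right)} = -1 + I$ ($U{\left(R,I \right)} = \left(R + I\right) - \left(1 + R\right) = \left(I + R\right) - \left(1 + R\right) = -1 + I$)
$U{\left(8,z{\left(C,0 \right)} \right)} \left(-87\right) = \left(-1 + 0\right) \left(-87\right) = \left(-1\right) \left(-87\right) = 87$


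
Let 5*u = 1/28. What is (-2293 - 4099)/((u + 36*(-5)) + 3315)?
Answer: -894880/438901 ≈ -2.0389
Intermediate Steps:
u = 1/140 (u = (1/5)/28 = (1/5)*(1/28) = 1/140 ≈ 0.0071429)
(-2293 - 4099)/((u + 36*(-5)) + 3315) = (-2293 - 4099)/((1/140 + 36*(-5)) + 3315) = -6392/((1/140 - 180) + 3315) = -6392/(-25199/140 + 3315) = -6392/438901/140 = -6392*140/438901 = -894880/438901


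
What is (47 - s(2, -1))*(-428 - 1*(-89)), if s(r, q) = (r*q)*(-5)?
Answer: -12543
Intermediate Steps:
s(r, q) = -5*q*r (s(r, q) = (q*r)*(-5) = -5*q*r)
(47 - s(2, -1))*(-428 - 1*(-89)) = (47 - (-5)*(-1)*2)*(-428 - 1*(-89)) = (47 - 1*10)*(-428 + 89) = (47 - 10)*(-339) = 37*(-339) = -12543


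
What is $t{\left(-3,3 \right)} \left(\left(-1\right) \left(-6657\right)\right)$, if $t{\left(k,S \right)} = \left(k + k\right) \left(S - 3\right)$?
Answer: $0$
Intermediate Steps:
$t{\left(k,S \right)} = 2 k \left(-3 + S\right)$
$t{\left(-3,3 \right)} \left(\left(-1\right) \left(-6657\right)\right) = 2 \left(-3\right) \left(-3 + 3\right) \left(\left(-1\right) \left(-6657\right)\right) = 2 \left(-3\right) 0 \cdot 6657 = 0 \cdot 6657 = 0$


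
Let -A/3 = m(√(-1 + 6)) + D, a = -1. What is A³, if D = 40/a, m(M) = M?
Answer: 1744200 - 129735*√5 ≈ 1.4541e+6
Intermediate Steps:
D = -40 (D = 40/(-1) = 40*(-1) = -40)
A = 120 - 3*√5 (A = -3*(√(-1 + 6) - 40) = -3*(√5 - 40) = -3*(-40 + √5) = 120 - 3*√5 ≈ 113.29)
A³ = (120 - 3*√5)³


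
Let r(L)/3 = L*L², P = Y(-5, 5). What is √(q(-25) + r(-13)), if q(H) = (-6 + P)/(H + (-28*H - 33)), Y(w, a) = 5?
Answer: I*√2716573566/642 ≈ 81.185*I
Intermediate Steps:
P = 5
q(H) = -1/(-33 - 27*H) (q(H) = (-6 + 5)/(H + (-28*H - 33)) = -1/(H + (-33 - 28*H)) = -1/(-33 - 27*H))
r(L) = 3*L³ (r(L) = 3*(L*L²) = 3*L³)
√(q(-25) + r(-13)) = √(1/(3*(11 + 9*(-25))) + 3*(-13)³) = √(1/(3*(11 - 225)) + 3*(-2197)) = √((⅓)/(-214) - 6591) = √((⅓)*(-1/214) - 6591) = √(-1/642 - 6591) = √(-4231423/642) = I*√2716573566/642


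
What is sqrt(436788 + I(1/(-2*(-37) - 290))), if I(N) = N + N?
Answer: sqrt(141519309)/18 ≈ 660.90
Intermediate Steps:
I(N) = 2*N
sqrt(436788 + I(1/(-2*(-37) - 290))) = sqrt(436788 + 2/(-2*(-37) - 290)) = sqrt(436788 + 2/(74 - 290)) = sqrt(436788 + 2/(-216)) = sqrt(436788 + 2*(-1/216)) = sqrt(436788 - 1/108) = sqrt(47173103/108) = sqrt(141519309)/18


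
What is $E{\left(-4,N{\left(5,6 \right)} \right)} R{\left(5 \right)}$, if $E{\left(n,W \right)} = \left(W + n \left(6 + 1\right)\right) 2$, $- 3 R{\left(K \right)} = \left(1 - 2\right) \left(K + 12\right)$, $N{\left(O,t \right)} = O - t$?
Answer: $- \frac{986}{3} \approx -328.67$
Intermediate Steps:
$R{\left(K \right)} = 4 + \frac{K}{3}$ ($R{\left(K \right)} = - \frac{\left(1 - 2\right) \left(K + 12\right)}{3} = - \frac{\left(1 - 2\right) \left(12 + K\right)}{3} = - \frac{\left(-1\right) \left(12 + K\right)}{3} = - \frac{-12 - K}{3} = 4 + \frac{K}{3}$)
$E{\left(n,W \right)} = 2 W + 14 n$ ($E{\left(n,W \right)} = \left(W + n 7\right) 2 = \left(W + 7 n\right) 2 = 2 W + 14 n$)
$E{\left(-4,N{\left(5,6 \right)} \right)} R{\left(5 \right)} = \left(2 \left(5 - 6\right) + 14 \left(-4\right)\right) \left(4 + \frac{1}{3} \cdot 5\right) = \left(2 \left(5 - 6\right) - 56\right) \left(4 + \frac{5}{3}\right) = \left(2 \left(-1\right) - 56\right) \frac{17}{3} = \left(-2 - 56\right) \frac{17}{3} = \left(-58\right) \frac{17}{3} = - \frac{986}{3}$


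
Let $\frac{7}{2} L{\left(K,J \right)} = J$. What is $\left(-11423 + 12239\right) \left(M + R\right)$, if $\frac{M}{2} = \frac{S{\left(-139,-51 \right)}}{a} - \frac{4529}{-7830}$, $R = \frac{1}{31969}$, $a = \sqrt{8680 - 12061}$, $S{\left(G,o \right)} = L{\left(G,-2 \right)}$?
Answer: $\frac{39383292352}{41719545} + \frac{2176 i \sqrt{69}}{1127} \approx 944.0 + 16.038 i$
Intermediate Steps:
$L{\left(K,J \right)} = \frac{2 J}{7}$
$S{\left(G,o \right)} = - \frac{4}{7}$ ($S{\left(G,o \right)} = \frac{2}{7} \left(-2\right) = - \frac{4}{7}$)
$a = 7 i \sqrt{69}$ ($a = \sqrt{-3381} = 7 i \sqrt{69} \approx 58.146 i$)
$R = \frac{1}{31969} \approx 3.128 \cdot 10^{-5}$
$M = \frac{4529}{3915} + \frac{8 i \sqrt{69}}{3381}$ ($M = 2 \left(- \frac{4}{7 \cdot 7 i \sqrt{69}} - \frac{4529}{-7830}\right) = 2 \left(- \frac{4 \left(- \frac{i \sqrt{69}}{483}\right)}{7} - - \frac{4529}{7830}\right) = 2 \left(\frac{4 i \sqrt{69}}{3381} + \frac{4529}{7830}\right) = 2 \left(\frac{4529}{7830} + \frac{4 i \sqrt{69}}{3381}\right) = \frac{4529}{3915} + \frac{8 i \sqrt{69}}{3381} \approx 1.1568 + 0.019655 i$)
$\left(-11423 + 12239\right) \left(M + R\right) = \left(-11423 + 12239\right) \left(\left(\frac{4529}{3915} + \frac{8 i \sqrt{69}}{3381}\right) + \frac{1}{31969}\right) = 816 \left(\frac{144791516}{125158635} + \frac{8 i \sqrt{69}}{3381}\right) = \frac{39383292352}{41719545} + \frac{2176 i \sqrt{69}}{1127}$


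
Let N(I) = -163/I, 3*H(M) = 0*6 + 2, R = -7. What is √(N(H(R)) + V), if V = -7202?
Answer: I*√29786/2 ≈ 86.293*I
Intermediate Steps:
H(M) = ⅔ (H(M) = (0*6 + 2)/3 = (0 + 2)/3 = (⅓)*2 = ⅔)
√(N(H(R)) + V) = √(-163/⅔ - 7202) = √(-163*3/2 - 7202) = √(-489/2 - 7202) = √(-14893/2) = I*√29786/2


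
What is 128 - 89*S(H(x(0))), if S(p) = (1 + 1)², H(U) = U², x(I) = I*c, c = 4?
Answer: -228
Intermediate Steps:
x(I) = 4*I (x(I) = I*4 = 4*I)
S(p) = 4 (S(p) = 2² = 4)
128 - 89*S(H(x(0))) = 128 - 89*4 = 128 - 356 = -228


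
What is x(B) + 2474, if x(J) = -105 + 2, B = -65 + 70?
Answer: 2371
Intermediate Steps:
B = 5
x(J) = -103
x(B) + 2474 = -103 + 2474 = 2371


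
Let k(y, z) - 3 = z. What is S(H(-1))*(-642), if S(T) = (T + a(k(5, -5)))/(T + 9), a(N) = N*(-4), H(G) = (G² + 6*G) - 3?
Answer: 0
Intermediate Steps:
k(y, z) = 3 + z
H(G) = -3 + G² + 6*G
a(N) = -4*N
S(T) = (8 + T)/(9 + T) (S(T) = (T - 4*(3 - 5))/(T + 9) = (T - 4*(-2))/(9 + T) = (T + 8)/(9 + T) = (8 + T)/(9 + T))
S(H(-1))*(-642) = ((8 + (-3 + (-1)² + 6*(-1)))/(9 + (-3 + (-1)² + 6*(-1))))*(-642) = ((8 + (-3 + 1 - 6))/(9 + (-3 + 1 - 6)))*(-642) = ((8 - 8)/(9 - 8))*(-642) = (0/1)*(-642) = (1*0)*(-642) = 0*(-642) = 0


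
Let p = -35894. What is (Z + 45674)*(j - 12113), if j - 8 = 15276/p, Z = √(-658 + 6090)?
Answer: -9922953878202/17947 - 434512146*√1358/17947 ≈ -5.5380e+8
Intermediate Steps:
Z = 2*√1358 (Z = √5432 = 2*√1358 ≈ 73.702)
j = 135938/17947 (j = 8 + 15276/(-35894) = 8 + 15276*(-1/35894) = 8 - 7638/17947 = 135938/17947 ≈ 7.5744)
(Z + 45674)*(j - 12113) = (2*√1358 + 45674)*(135938/17947 - 12113) = (45674 + 2*√1358)*(-217256073/17947) = -9922953878202/17947 - 434512146*√1358/17947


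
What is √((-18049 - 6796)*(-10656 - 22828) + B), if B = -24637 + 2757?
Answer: 10*√8318881 ≈ 28842.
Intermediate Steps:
B = -21880
√((-18049 - 6796)*(-10656 - 22828) + B) = √((-18049 - 6796)*(-10656 - 22828) - 21880) = √(-24845*(-33484) - 21880) = √(831909980 - 21880) = √831888100 = 10*√8318881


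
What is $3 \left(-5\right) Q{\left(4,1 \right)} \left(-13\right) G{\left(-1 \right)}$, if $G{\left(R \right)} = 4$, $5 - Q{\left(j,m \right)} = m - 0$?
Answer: $3120$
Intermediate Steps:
$Q{\left(j,m \right)} = 5 - m$ ($Q{\left(j,m \right)} = 5 - \left(m - 0\right) = 5 - \left(m + 0\right) = 5 - m$)
$3 \left(-5\right) Q{\left(4,1 \right)} \left(-13\right) G{\left(-1 \right)} = 3 \left(-5\right) \left(5 - 1\right) \left(-13\right) 4 = - 15 \left(5 - 1\right) \left(-13\right) 4 = \left(-15\right) 4 \left(-13\right) 4 = \left(-60\right) \left(-13\right) 4 = 780 \cdot 4 = 3120$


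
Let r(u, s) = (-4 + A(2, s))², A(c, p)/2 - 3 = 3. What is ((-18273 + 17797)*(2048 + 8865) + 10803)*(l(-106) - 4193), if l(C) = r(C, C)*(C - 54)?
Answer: 74817568905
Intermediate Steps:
A(c, p) = 12 (A(c, p) = 6 + 2*3 = 6 + 6 = 12)
r(u, s) = 64 (r(u, s) = (-4 + 12)² = 8² = 64)
l(C) = -3456 + 64*C (l(C) = 64*(C - 54) = 64*(-54 + C) = -3456 + 64*C)
((-18273 + 17797)*(2048 + 8865) + 10803)*(l(-106) - 4193) = ((-18273 + 17797)*(2048 + 8865) + 10803)*((-3456 + 64*(-106)) - 4193) = (-476*10913 + 10803)*((-3456 - 6784) - 4193) = (-5194588 + 10803)*(-10240 - 4193) = -5183785*(-14433) = 74817568905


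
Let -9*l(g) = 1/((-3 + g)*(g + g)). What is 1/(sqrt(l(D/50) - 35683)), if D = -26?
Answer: -12*I*sqrt(105074249423)/734784961 ≈ -0.0052938*I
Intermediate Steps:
l(g) = -1/(18*g*(-3 + g)) (l(g) = -1/((-3 + g)*(g + g))/9 = -1/(2*g*(-3 + g))/9 = -1/(18*g*(-3 + g)))
1/(sqrt(l(D/50) - 35683)) = 1/(sqrt(-1/(18*((-26/50))*(-3 - 26/50)) - 35683)) = 1/(sqrt(-1/(18*((-26*1/50))*(-3 - 26*1/50)) - 35683)) = 1/(sqrt(-1/(18*(-13/25)*(-3 - 13/25)) - 35683)) = 1/(sqrt(-1/18*(-25/13)/(-88/25) - 35683)) = 1/(sqrt(-1/18*(-25/13)*(-25/88) - 35683)) = 1/(sqrt(-625/20592 - 35683)) = 1/(sqrt(-734784961/20592)) = 1/(I*sqrt(105074249423)/1716) = -12*I*sqrt(105074249423)/734784961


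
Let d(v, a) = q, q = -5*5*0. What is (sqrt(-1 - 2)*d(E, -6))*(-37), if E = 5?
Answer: 0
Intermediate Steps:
q = 0 (q = -25*0 = 0)
d(v, a) = 0
(sqrt(-1 - 2)*d(E, -6))*(-37) = (sqrt(-1 - 2)*0)*(-37) = (sqrt(-3)*0)*(-37) = ((I*sqrt(3))*0)*(-37) = 0*(-37) = 0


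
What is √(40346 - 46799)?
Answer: 3*I*√717 ≈ 80.331*I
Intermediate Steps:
√(40346 - 46799) = √(-6453) = 3*I*√717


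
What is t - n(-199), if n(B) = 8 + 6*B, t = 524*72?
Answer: 38914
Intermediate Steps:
t = 37728
t - n(-199) = 37728 - (8 + 6*(-199)) = 37728 - (8 - 1194) = 37728 - 1*(-1186) = 37728 + 1186 = 38914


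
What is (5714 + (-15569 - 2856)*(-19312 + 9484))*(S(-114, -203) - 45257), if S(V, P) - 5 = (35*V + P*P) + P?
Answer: -1491429352904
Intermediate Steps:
S(V, P) = 5 + P + P**2 + 35*V (S(V, P) = 5 + ((35*V + P*P) + P) = 5 + ((35*V + P**2) + P) = 5 + ((P**2 + 35*V) + P) = 5 + (P + P**2 + 35*V) = 5 + P + P**2 + 35*V)
(5714 + (-15569 - 2856)*(-19312 + 9484))*(S(-114, -203) - 45257) = (5714 + (-15569 - 2856)*(-19312 + 9484))*((5 - 203 + (-203)**2 + 35*(-114)) - 45257) = (5714 - 18425*(-9828))*((5 - 203 + 41209 - 3990) - 45257) = (5714 + 181080900)*(37021 - 45257) = 181086614*(-8236) = -1491429352904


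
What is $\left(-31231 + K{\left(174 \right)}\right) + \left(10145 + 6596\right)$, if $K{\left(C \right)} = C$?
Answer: $-14316$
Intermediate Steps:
$\left(-31231 + K{\left(174 \right)}\right) + \left(10145 + 6596\right) = \left(-31231 + 174\right) + \left(10145 + 6596\right) = -31057 + 16741 = -14316$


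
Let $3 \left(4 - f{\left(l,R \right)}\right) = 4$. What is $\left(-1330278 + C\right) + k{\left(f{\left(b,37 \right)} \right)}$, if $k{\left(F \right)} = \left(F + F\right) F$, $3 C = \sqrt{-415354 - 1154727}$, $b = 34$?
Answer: $- \frac{11972374}{9} + \frac{i \sqrt{1570081}}{3} \approx -1.3303 \cdot 10^{6} + 417.68 i$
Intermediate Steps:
$f{\left(l,R \right)} = \frac{8}{3}$ ($f{\left(l,R \right)} = 4 - \frac{4}{3} = \frac{8}{3}$)
$C = \frac{i \sqrt{1570081}}{3}$ ($C = \frac{\sqrt{-415354 - 1154727}}{3} = \frac{\sqrt{-1570081}}{3} = \frac{i \sqrt{1570081}}{3} \approx 417.68 i$)
$k{\left(F \right)} = 2 F^{2}$ ($k{\left(F \right)} = 2 F F = 2 F^{2}$)
$\left(-1330278 + C\right) + k{\left(f{\left(b,37 \right)} \right)} = \left(-1330278 + \frac{i \sqrt{1570081}}{3}\right) + 2 \left(\frac{8}{3}\right)^{2} = \left(-1330278 + \frac{i \sqrt{1570081}}{3}\right) + 2 \cdot \frac{64}{9} = \left(-1330278 + \frac{i \sqrt{1570081}}{3}\right) + \frac{128}{9} = - \frac{11972374}{9} + \frac{i \sqrt{1570081}}{3}$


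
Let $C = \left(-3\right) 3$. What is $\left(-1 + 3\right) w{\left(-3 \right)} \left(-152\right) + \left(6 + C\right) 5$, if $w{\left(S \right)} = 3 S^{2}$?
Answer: $-8223$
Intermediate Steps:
$C = -9$
$\left(-1 + 3\right) w{\left(-3 \right)} \left(-152\right) + \left(6 + C\right) 5 = \left(-1 + 3\right) 3 \left(-3\right)^{2} \left(-152\right) + \left(6 - 9\right) 5 = 2 \cdot 3 \cdot 9 \left(-152\right) - 15 = 2 \cdot 27 \left(-152\right) - 15 = 54 \left(-152\right) - 15 = -8208 - 15 = -8223$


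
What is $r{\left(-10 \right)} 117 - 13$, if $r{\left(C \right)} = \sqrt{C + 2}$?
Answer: $-13 + 234 i \sqrt{2} \approx -13.0 + 330.93 i$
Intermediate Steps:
$r{\left(C \right)} = \sqrt{2 + C}$
$r{\left(-10 \right)} 117 - 13 = \sqrt{2 - 10} \cdot 117 - 13 = \sqrt{-8} \cdot 117 - 13 = 2 i \sqrt{2} \cdot 117 - 13 = 234 i \sqrt{2} - 13 = -13 + 234 i \sqrt{2}$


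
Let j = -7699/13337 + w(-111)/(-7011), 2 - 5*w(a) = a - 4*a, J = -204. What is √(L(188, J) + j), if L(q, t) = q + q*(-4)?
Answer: I*√13711654414305283370/155842845 ≈ 23.761*I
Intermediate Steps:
w(a) = ⅖ + 3*a/5 (w(a) = ⅖ - (a - 4*a)/5 = ⅖ - (-3)*a/5 = ⅖ + 3*a/5)
L(q, t) = -3*q (L(q, t) = q - 4*q = -3*q)
j = -265473898/467528535 (j = -7699/13337 + (⅖ + (⅗)*(-111))/(-7011) = -7699*1/13337 + (⅖ - 333/5)*(-1/7011) = -7699/13337 - 331/5*(-1/7011) = -7699/13337 + 331/35055 = -265473898/467528535 ≈ -0.56782)
√(L(188, J) + j) = √(-3*188 - 265473898/467528535) = √(-564 - 265473898/467528535) = √(-263951567638/467528535) = I*√13711654414305283370/155842845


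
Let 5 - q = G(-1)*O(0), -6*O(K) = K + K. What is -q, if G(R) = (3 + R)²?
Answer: -5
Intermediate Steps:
O(K) = -K/3 (O(K) = -(K + K)/6 = -K/3)
q = 5 (q = 5 - (3 - 1)²*(-⅓*0) = 5 - 2²*0 = 5 - 4*0 = 5 - 1*0 = 5 + 0 = 5)
-q = -1*5 = -5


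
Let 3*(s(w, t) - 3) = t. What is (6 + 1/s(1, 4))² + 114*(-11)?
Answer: -205365/169 ≈ -1215.2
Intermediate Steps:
s(w, t) = 3 + t/3
(6 + 1/s(1, 4))² + 114*(-11) = (6 + 1/(3 + (⅓)*4))² + 114*(-11) = (6 + 1/(3 + 4/3))² - 1254 = (6 + 1/(13/3))² - 1254 = (6 + 3/13)² - 1254 = (81/13)² - 1254 = 6561/169 - 1254 = -205365/169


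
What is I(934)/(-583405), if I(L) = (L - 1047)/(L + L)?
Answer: 113/1089800540 ≈ 1.0369e-7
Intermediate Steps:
I(L) = (-1047 + L)/(2*L) (I(L) = (-1047 + L)/((2*L)) = (-1047 + L)*(1/(2*L)) = (-1047 + L)/(2*L))
I(934)/(-583405) = ((½)*(-1047 + 934)/934)/(-583405) = ((½)*(1/934)*(-113))*(-1/583405) = -113/1868*(-1/583405) = 113/1089800540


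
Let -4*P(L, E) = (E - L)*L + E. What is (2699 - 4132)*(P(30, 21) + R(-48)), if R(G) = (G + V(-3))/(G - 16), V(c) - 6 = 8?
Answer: -2878897/32 ≈ -89966.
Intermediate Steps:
V(c) = 14 (V(c) = 6 + 8 = 14)
P(L, E) = -E/4 - L*(E - L)/4 (P(L, E) = -((E - L)*L + E)/4 = -(L*(E - L) + E)/4 = -(E + L*(E - L))/4 = -E/4 - L*(E - L)/4)
R(G) = (14 + G)/(-16 + G) (R(G) = (G + 14)/(G - 16) = (14 + G)/(-16 + G))
(2699 - 4132)*(P(30, 21) + R(-48)) = (2699 - 4132)*((-¼*21 + (¼)*30² - ¼*21*30) + (14 - 48)/(-16 - 48)) = -1433*((-21/4 + (¼)*900 - 315/2) - 34/(-64)) = -1433*((-21/4 + 225 - 315/2) - 1/64*(-34)) = -1433*(249/4 + 17/32) = -1433*2009/32 = -2878897/32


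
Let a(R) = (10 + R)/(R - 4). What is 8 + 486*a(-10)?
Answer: 8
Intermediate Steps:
a(R) = (10 + R)/(-4 + R)
8 + 486*a(-10) = 8 + 486*((10 - 10)/(-4 - 10)) = 8 + 486*(0/(-14)) = 8 + 486*(-1/14*0) = 8 + 486*0 = 8 + 0 = 8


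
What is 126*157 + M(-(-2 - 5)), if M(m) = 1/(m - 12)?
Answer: 98909/5 ≈ 19782.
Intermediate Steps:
M(m) = 1/(-12 + m)
126*157 + M(-(-2 - 5)) = 126*157 + 1/(-12 - (-2 - 5)) = 19782 + 1/(-12 - 1*(-7)) = 19782 + 1/(-12 + 7) = 19782 + 1/(-5) = 19782 - ⅕ = 98909/5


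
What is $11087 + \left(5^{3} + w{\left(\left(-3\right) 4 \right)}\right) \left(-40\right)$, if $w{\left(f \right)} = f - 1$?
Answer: $6607$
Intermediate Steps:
$w{\left(f \right)} = -1 + f$ ($w{\left(f \right)} = f - 1 = -1 + f$)
$11087 + \left(5^{3} + w{\left(\left(-3\right) 4 \right)}\right) \left(-40\right) = 11087 + \left(5^{3} - 13\right) \left(-40\right) = 11087 + \left(125 - 13\right) \left(-40\right) = 11087 + 112 \left(-40\right) = 11087 - 4480 = 6607$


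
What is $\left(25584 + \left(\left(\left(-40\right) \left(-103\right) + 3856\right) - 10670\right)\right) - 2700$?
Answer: $20190$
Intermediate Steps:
$\left(25584 + \left(\left(\left(-40\right) \left(-103\right) + 3856\right) - 10670\right)\right) - 2700 = \left(25584 + \left(\left(4120 + 3856\right) - 10670\right)\right) - 2700 = \left(25584 + \left(7976 - 10670\right)\right) - 2700 = \left(25584 - 2694\right) - 2700 = 22890 - 2700 = 20190$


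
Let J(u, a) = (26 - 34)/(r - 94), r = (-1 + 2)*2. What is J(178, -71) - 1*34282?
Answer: -788484/23 ≈ -34282.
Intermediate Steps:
r = 2 (r = 1*2 = 2)
J(u, a) = 2/23 (J(u, a) = (26 - 34)/(2 - 94) = -8/(-92) = -8*(-1/92) = 2/23)
J(178, -71) - 1*34282 = 2/23 - 1*34282 = 2/23 - 34282 = -788484/23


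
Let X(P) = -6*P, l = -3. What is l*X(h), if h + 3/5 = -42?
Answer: -3834/5 ≈ -766.80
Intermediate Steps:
h = -213/5 (h = -⅗ - 42 = -213/5 ≈ -42.600)
l*X(h) = -(-18)*(-213)/5 = -3*1278/5 = -3834/5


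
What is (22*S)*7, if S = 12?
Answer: 1848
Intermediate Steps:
(22*S)*7 = (22*12)*7 = 264*7 = 1848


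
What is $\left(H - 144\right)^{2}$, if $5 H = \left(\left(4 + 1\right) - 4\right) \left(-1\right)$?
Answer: $\frac{519841}{25} \approx 20794.0$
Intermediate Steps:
$H = - \frac{1}{5}$ ($H = \frac{\left(\left(4 + 1\right) - 4\right) \left(-1\right)}{5} = \frac{\left(5 - 4\right) \left(-1\right)}{5} = \frac{1 \left(-1\right)}{5} = \frac{1}{5} \left(-1\right) = - \frac{1}{5} \approx -0.2$)
$\left(H - 144\right)^{2} = \left(- \frac{1}{5} - 144\right)^{2} = \left(- \frac{721}{5}\right)^{2} = \frac{519841}{25}$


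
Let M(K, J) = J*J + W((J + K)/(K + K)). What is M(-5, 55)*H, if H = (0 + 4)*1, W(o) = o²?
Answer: 12200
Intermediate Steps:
M(K, J) = J² + (J + K)²/(4*K²) (M(K, J) = J*J + ((J + K)/(K + K))² = J² + ((J + K)/((2*K)))² = J² + ((J + K)*(1/(2*K)))² = J² + ((J + K)/(2*K))² = J² + (J + K)²/(4*K²))
H = 4 (H = 4*1 = 4)
M(-5, 55)*H = (55² + (¼)*(55 - 5)²/(-5)²)*4 = (3025 + (¼)*(1/25)*50²)*4 = (3025 + (¼)*(1/25)*2500)*4 = (3025 + 25)*4 = 3050*4 = 12200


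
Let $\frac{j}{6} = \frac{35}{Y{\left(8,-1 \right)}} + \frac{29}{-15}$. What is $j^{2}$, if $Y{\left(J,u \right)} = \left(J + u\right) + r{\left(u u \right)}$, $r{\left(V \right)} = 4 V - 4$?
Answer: $\frac{8464}{25} \approx 338.56$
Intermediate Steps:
$r{\left(V \right)} = -4 + 4 V$
$Y{\left(J,u \right)} = -4 + J + u + 4 u^{2}$ ($Y{\left(J,u \right)} = \left(J + u\right) + \left(-4 + 4 u u\right) = \left(J + u\right) + \left(-4 + 4 u^{2}\right) = -4 + J + u + 4 u^{2}$)
$j = \frac{92}{5}$ ($j = 6 \left(\frac{35}{-4 + 8 - 1 + 4 \left(-1\right)^{2}} + \frac{29}{-15}\right) = 6 \left(\frac{35}{-4 + 8 - 1 + 4 \cdot 1} + 29 \left(- \frac{1}{15}\right)\right) = 6 \left(\frac{35}{-4 + 8 - 1 + 4} - \frac{29}{15}\right) = 6 \left(\frac{35}{7} - \frac{29}{15}\right) = 6 \left(35 \cdot \frac{1}{7} - \frac{29}{15}\right) = 6 \left(5 - \frac{29}{15}\right) = 6 \cdot \frac{46}{15} = \frac{92}{5} \approx 18.4$)
$j^{2} = \left(\frac{92}{5}\right)^{2} = \frac{8464}{25}$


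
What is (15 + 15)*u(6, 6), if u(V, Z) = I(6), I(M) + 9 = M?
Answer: -90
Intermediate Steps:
I(M) = -9 + M
u(V, Z) = -3 (u(V, Z) = -9 + 6 = -3)
(15 + 15)*u(6, 6) = (15 + 15)*(-3) = 30*(-3) = -90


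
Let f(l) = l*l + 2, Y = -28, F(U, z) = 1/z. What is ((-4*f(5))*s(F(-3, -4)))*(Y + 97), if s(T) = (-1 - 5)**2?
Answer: -268272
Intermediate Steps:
F(U, z) = 1/z
s(T) = 36 (s(T) = (-6)**2 = 36)
f(l) = 2 + l**2 (f(l) = l**2 + 2 = 2 + l**2)
((-4*f(5))*s(F(-3, -4)))*(Y + 97) = (-4*(2 + 5**2)*36)*(-28 + 97) = (-4*(2 + 25)*36)*69 = (-4*27*36)*69 = -108*36*69 = -3888*69 = -268272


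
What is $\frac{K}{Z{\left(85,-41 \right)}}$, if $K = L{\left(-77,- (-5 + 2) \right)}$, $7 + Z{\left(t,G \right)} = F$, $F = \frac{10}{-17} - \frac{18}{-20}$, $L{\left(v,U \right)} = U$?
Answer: $- \frac{170}{379} \approx -0.44855$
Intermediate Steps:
$F = \frac{53}{170}$ ($F = 10 \left(- \frac{1}{17}\right) - - \frac{9}{10} = - \frac{10}{17} + \frac{9}{10} = \frac{53}{170} \approx 0.31176$)
$Z{\left(t,G \right)} = - \frac{1137}{170}$ ($Z{\left(t,G \right)} = -7 + \frac{53}{170} = - \frac{1137}{170}$)
$K = 3$ ($K = - (-5 + 2) = \left(-1\right) \left(-3\right) = 3$)
$\frac{K}{Z{\left(85,-41 \right)}} = \frac{3}{- \frac{1137}{170}} = 3 \left(- \frac{170}{1137}\right) = - \frac{170}{379}$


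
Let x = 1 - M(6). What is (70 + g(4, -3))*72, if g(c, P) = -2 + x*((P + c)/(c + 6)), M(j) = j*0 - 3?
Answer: 24624/5 ≈ 4924.8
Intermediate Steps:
M(j) = -3 (M(j) = 0 - 3 = -3)
x = 4 (x = 1 - 1*(-3) = 1 + 3 = 4)
g(c, P) = -2 + 4*(P + c)/(6 + c) (g(c, P) = -2 + 4*((P + c)/(c + 6)) = -2 + 4*((P + c)/(6 + c)) = -2 + 4*(P + c)/(6 + c))
(70 + g(4, -3))*72 = (70 + 2*(-6 + 4 + 2*(-3))/(6 + 4))*72 = (70 + 2*(-6 + 4 - 6)/10)*72 = (70 + 2*(⅒)*(-8))*72 = (70 - 8/5)*72 = (342/5)*72 = 24624/5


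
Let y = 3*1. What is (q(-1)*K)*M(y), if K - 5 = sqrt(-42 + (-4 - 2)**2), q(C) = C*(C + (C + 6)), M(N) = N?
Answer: -60 - 12*I*sqrt(6) ≈ -60.0 - 29.394*I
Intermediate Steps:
y = 3
q(C) = C*(6 + 2*C) (q(C) = C*(C + (6 + C)) = C*(6 + 2*C))
K = 5 + I*sqrt(6) (K = 5 + sqrt(-42 + (-4 - 2)**2) = 5 + sqrt(-42 + (-6)**2) = 5 + sqrt(-42 + 36) = 5 + sqrt(-6) = 5 + I*sqrt(6) ≈ 5.0 + 2.4495*I)
(q(-1)*K)*M(y) = ((2*(-1)*(3 - 1))*(5 + I*sqrt(6)))*3 = ((2*(-1)*2)*(5 + I*sqrt(6)))*3 = -4*(5 + I*sqrt(6))*3 = (-20 - 4*I*sqrt(6))*3 = -60 - 12*I*sqrt(6)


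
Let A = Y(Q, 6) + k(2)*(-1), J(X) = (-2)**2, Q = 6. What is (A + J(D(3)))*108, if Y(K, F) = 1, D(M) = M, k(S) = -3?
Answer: 864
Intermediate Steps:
J(X) = 4
A = 4 (A = 1 - 3*(-1) = 1 + 3 = 4)
(A + J(D(3)))*108 = (4 + 4)*108 = 8*108 = 864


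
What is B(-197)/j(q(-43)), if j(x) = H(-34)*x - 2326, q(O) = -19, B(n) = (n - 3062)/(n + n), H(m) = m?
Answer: -3259/661920 ≈ -0.0049236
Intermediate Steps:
B(n) = (-3062 + n)/(2*n) (B(n) = (-3062 + n)/((2*n)) = (-3062 + n)*(1/(2*n)) = (-3062 + n)/(2*n))
j(x) = -2326 - 34*x (j(x) = -34*x - 2326 = -2326 - 34*x)
B(-197)/j(q(-43)) = ((1/2)*(-3062 - 197)/(-197))/(-2326 - 34*(-19)) = ((1/2)*(-1/197)*(-3259))/(-2326 + 646) = (3259/394)/(-1680) = (3259/394)*(-1/1680) = -3259/661920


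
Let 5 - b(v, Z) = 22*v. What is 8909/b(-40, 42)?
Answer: 151/15 ≈ 10.067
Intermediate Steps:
b(v, Z) = 5 - 22*v
8909/b(-40, 42) = 8909/(5 - 22*(-40)) = 8909/(5 + 880) = 8909/885 = 8909*(1/885) = 151/15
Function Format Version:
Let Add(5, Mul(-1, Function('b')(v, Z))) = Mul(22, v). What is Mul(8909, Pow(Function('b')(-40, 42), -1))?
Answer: Rational(151, 15) ≈ 10.067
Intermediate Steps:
Function('b')(v, Z) = Add(5, Mul(-22, v)) (Function('b')(v, Z) = Add(5, Mul(-1, Mul(22, v))) = Add(5, Mul(-22, v)))
Mul(8909, Pow(Function('b')(-40, 42), -1)) = Mul(8909, Pow(Add(5, Mul(-22, -40)), -1)) = Mul(8909, Pow(Add(5, 880), -1)) = Mul(8909, Pow(885, -1)) = Mul(8909, Rational(1, 885)) = Rational(151, 15)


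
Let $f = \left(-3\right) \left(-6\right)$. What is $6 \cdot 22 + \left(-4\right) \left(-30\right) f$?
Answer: $2292$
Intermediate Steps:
$f = 18$
$6 \cdot 22 + \left(-4\right) \left(-30\right) f = 6 \cdot 22 + \left(-4\right) \left(-30\right) 18 = 132 + 120 \cdot 18 = 132 + 2160 = 2292$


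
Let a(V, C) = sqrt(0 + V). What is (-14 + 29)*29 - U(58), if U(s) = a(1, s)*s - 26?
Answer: 403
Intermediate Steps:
a(V, C) = sqrt(V)
U(s) = -26 + s (U(s) = sqrt(1)*s - 26 = 1*s - 26 = s - 26 = -26 + s)
(-14 + 29)*29 - U(58) = (-14 + 29)*29 - (-26 + 58) = 15*29 - 1*32 = 435 - 32 = 403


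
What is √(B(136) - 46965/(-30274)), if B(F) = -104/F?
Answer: √208355688694/514658 ≈ 0.88692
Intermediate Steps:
√(B(136) - 46965/(-30274)) = √(-104/136 - 46965/(-30274)) = √(-104*1/136 - 46965*(-1/30274)) = √(-13/17 + 46965/30274) = √(404843/514658) = √208355688694/514658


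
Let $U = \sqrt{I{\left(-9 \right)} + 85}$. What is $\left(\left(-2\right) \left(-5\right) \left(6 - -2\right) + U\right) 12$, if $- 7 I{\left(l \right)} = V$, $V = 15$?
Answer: $960 + \frac{24 \sqrt{1015}}{7} \approx 1069.2$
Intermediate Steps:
$I{\left(l \right)} = - \frac{15}{7}$ ($I{\left(l \right)} = \left(- \frac{1}{7}\right) 15 = - \frac{15}{7}$)
$U = \frac{2 \sqrt{1015}}{7}$ ($U = \sqrt{- \frac{15}{7} + 85} = \sqrt{\frac{580}{7}} = \frac{2 \sqrt{1015}}{7} \approx 9.1026$)
$\left(\left(-2\right) \left(-5\right) \left(6 - -2\right) + U\right) 12 = \left(\left(-2\right) \left(-5\right) \left(6 - -2\right) + \frac{2 \sqrt{1015}}{7}\right) 12 = \left(10 \left(6 + 2\right) + \frac{2 \sqrt{1015}}{7}\right) 12 = \left(10 \cdot 8 + \frac{2 \sqrt{1015}}{7}\right) 12 = \left(80 + \frac{2 \sqrt{1015}}{7}\right) 12 = 960 + \frac{24 \sqrt{1015}}{7}$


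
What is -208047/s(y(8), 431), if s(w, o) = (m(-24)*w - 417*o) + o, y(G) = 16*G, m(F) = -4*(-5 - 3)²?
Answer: 69349/70688 ≈ 0.98106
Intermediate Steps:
m(F) = -256 (m(F) = -4*(-8)² = -4*64 = -256)
s(w, o) = -416*o - 256*w (s(w, o) = (-256*w - 417*o) + o = (-417*o - 256*w) + o = -416*o - 256*w)
-208047/s(y(8), 431) = -208047/(-416*431 - 4096*8) = -208047/(-179296 - 256*128) = -208047/(-179296 - 32768) = -208047/(-212064) = -208047*(-1/212064) = 69349/70688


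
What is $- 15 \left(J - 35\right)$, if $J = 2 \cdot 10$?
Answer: $225$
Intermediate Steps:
$J = 20$
$- 15 \left(J - 35\right) = - 15 \left(20 - 35\right) = \left(-15\right) \left(-15\right) = 225$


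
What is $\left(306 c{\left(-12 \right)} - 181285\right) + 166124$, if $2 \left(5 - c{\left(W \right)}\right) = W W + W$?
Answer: $-33827$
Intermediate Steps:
$c{\left(W \right)} = 5 - \frac{W}{2} - \frac{W^{2}}{2}$ ($c{\left(W \right)} = 5 - \frac{W W + W}{2} = 5 - \frac{W^{2} + W}{2} = 5 - \frac{W + W^{2}}{2} = 5 - \left(\frac{W}{2} + \frac{W^{2}}{2}\right) = 5 - \frac{W}{2} - \frac{W^{2}}{2}$)
$\left(306 c{\left(-12 \right)} - 181285\right) + 166124 = \left(306 \left(5 - -6 - \frac{\left(-12\right)^{2}}{2}\right) - 181285\right) + 166124 = \left(306 \left(5 + 6 - 72\right) - 181285\right) + 166124 = \left(306 \left(-61\right) - 181285\right) + 166124 = \left(-18666 - 181285\right) + 166124 = -199951 + 166124 = -33827$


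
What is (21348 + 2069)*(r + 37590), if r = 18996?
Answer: 1325074362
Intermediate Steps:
(21348 + 2069)*(r + 37590) = (21348 + 2069)*(18996 + 37590) = 23417*56586 = 1325074362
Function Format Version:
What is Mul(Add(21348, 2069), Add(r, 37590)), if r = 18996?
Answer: 1325074362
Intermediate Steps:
Mul(Add(21348, 2069), Add(r, 37590)) = Mul(Add(21348, 2069), Add(18996, 37590)) = Mul(23417, 56586) = 1325074362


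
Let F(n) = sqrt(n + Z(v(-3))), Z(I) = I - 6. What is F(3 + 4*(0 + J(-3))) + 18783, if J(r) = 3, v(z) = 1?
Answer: 18783 + sqrt(10) ≈ 18786.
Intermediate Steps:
Z(I) = -6 + I
F(n) = sqrt(-5 + n) (F(n) = sqrt(n + (-6 + 1)) = sqrt(n - 5) = sqrt(-5 + n))
F(3 + 4*(0 + J(-3))) + 18783 = sqrt(-5 + (3 + 4*(0 + 3))) + 18783 = sqrt(-5 + (3 + 4*3)) + 18783 = sqrt(-5 + (3 + 12)) + 18783 = sqrt(-5 + 15) + 18783 = sqrt(10) + 18783 = 18783 + sqrt(10)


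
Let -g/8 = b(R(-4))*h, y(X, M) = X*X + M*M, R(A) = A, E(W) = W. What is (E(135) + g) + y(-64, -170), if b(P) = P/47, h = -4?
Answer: 1557029/47 ≈ 33128.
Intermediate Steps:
b(P) = P/47 (b(P) = P*(1/47) = P/47)
y(X, M) = M² + X² (y(X, M) = X² + M² = M² + X²)
g = -128/47 (g = -8*(1/47)*(-4)*(-4) = -(-32)*(-4)/47 = -8*16/47 = -128/47 ≈ -2.7234)
(E(135) + g) + y(-64, -170) = (135 - 128/47) + ((-170)² + (-64)²) = 6217/47 + (28900 + 4096) = 6217/47 + 32996 = 1557029/47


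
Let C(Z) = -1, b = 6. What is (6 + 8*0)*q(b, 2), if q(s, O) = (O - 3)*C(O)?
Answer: 6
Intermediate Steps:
q(s, O) = 3 - O (q(s, O) = (O - 3)*(-1) = (-3 + O)*(-1) = 3 - O)
(6 + 8*0)*q(b, 2) = (6 + 8*0)*(3 - 1*2) = (6 + 0)*(3 - 2) = 6*1 = 6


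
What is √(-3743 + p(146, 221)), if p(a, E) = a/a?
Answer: I*√3742 ≈ 61.172*I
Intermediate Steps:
p(a, E) = 1
√(-3743 + p(146, 221)) = √(-3743 + 1) = √(-3742) = I*√3742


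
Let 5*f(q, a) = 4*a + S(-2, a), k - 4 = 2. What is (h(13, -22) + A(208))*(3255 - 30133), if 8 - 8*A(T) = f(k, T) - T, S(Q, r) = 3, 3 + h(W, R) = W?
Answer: -1733631/4 ≈ -4.3341e+5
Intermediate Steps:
h(W, R) = -3 + W
k = 6 (k = 4 + 2 = 6)
f(q, a) = ⅗ + 4*a/5 (f(q, a) = (4*a + 3)/5 = (3 + 4*a)/5 = ⅗ + 4*a/5)
A(T) = 37/40 + T/40 (A(T) = 1 - ((⅗ + 4*T/5) - T)/8 = 1 - (⅗ - T/5)/8 = 1 + (-3/40 + T/40) = 37/40 + T/40)
(h(13, -22) + A(208))*(3255 - 30133) = ((-3 + 13) + (37/40 + (1/40)*208))*(3255 - 30133) = (10 + (37/40 + 26/5))*(-26878) = (10 + 49/8)*(-26878) = (129/8)*(-26878) = -1733631/4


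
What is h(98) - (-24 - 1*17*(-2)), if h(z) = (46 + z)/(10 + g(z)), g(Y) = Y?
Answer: -26/3 ≈ -8.6667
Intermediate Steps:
h(z) = (46 + z)/(10 + z)
h(98) - (-24 - 1*17*(-2)) = (46 + 98)/(10 + 98) - (-24 - 1*17*(-2)) = 144/108 - (-24 - 17*(-2)) = (1/108)*144 - (-24 + 34) = 4/3 - 1*10 = 4/3 - 10 = -26/3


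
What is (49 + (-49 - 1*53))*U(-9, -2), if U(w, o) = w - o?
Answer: 371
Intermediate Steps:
(49 + (-49 - 1*53))*U(-9, -2) = (49 + (-49 - 1*53))*(-9 - 1*(-2)) = (49 + (-49 - 53))*(-9 + 2) = (49 - 102)*(-7) = -53*(-7) = 371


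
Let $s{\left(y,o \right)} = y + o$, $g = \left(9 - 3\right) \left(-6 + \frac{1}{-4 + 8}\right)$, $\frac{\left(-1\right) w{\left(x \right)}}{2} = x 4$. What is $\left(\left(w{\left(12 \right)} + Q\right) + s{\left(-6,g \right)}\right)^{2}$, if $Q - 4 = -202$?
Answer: $\frac{447561}{4} \approx 1.1189 \cdot 10^{5}$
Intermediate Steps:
$w{\left(x \right)} = - 8 x$ ($w{\left(x \right)} = - 2 x 4 = - 2 \cdot 4 x = - 8 x$)
$Q = -198$ ($Q = 4 - 202 = -198$)
$g = - \frac{69}{2}$ ($g = 6 \left(-6 + \frac{1}{4}\right) = 6 \left(- \frac{23}{4}\right) = - \frac{69}{2} \approx -34.5$)
$s{\left(y,o \right)} = o + y$
$\left(\left(w{\left(12 \right)} + Q\right) + s{\left(-6,g \right)}\right)^{2} = \left(\left(\left(-8\right) 12 - 198\right) - \frac{81}{2}\right)^{2} = \left(\left(-96 - 198\right) - \frac{81}{2}\right)^{2} = \left(-294 - \frac{81}{2}\right)^{2} = \left(- \frac{669}{2}\right)^{2} = \frac{447561}{4}$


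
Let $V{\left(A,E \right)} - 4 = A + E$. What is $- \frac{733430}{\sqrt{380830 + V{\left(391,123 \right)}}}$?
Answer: $- \frac{366715 \sqrt{1177}}{10593} \approx -1187.7$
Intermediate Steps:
$V{\left(A,E \right)} = 4 + A + E$ ($V{\left(A,E \right)} = 4 + \left(A + E\right) = 4 + A + E$)
$- \frac{733430}{\sqrt{380830 + V{\left(391,123 \right)}}} = - \frac{733430}{\sqrt{380830 + \left(4 + 391 + 123\right)}} = - \frac{733430}{\sqrt{380830 + 518}} = - \frac{733430}{\sqrt{381348}} = - \frac{733430}{18 \sqrt{1177}} = - 733430 \frac{\sqrt{1177}}{21186} = - \frac{366715 \sqrt{1177}}{10593}$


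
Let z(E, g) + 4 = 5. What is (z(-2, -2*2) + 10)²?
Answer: 121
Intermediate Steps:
z(E, g) = 1 (z(E, g) = -4 + 5 = 1)
(z(-2, -2*2) + 10)² = (1 + 10)² = 11² = 121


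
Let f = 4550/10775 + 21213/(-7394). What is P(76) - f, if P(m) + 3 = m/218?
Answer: -71105891/347362726 ≈ -0.20470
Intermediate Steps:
P(m) = -3 + m/218
f = -7797095/3186814 (f = 4550*(1/10775) + 21213*(-1/7394) = 182/431 - 21213/7394 = -7797095/3186814 ≈ -2.4467)
P(76) - f = (-3 + (1/218)*76) - 1*(-7797095/3186814) = (-3 + 38/109) + 7797095/3186814 = -289/109 + 7797095/3186814 = -71105891/347362726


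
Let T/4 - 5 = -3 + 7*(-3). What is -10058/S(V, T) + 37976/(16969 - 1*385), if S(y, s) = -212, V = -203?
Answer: 10928299/219738 ≈ 49.733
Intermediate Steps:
T = -76 (T = 20 + 4*(-3 + 7*(-3)) = 20 + 4*(-3 - 21) = 20 + 4*(-24) = 20 - 96 = -76)
-10058/S(V, T) + 37976/(16969 - 1*385) = -10058/(-212) + 37976/(16969 - 1*385) = -10058*(-1/212) + 37976/(16969 - 385) = 5029/106 + 37976/16584 = 5029/106 + 37976*(1/16584) = 5029/106 + 4747/2073 = 10928299/219738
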